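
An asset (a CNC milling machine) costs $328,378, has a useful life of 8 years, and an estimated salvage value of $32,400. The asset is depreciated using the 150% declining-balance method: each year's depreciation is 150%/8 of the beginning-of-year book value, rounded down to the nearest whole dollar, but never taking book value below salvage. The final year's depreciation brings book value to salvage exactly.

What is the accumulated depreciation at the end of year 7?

$251,616

Depreciable base = $328,378 − $32,400 = $295,978.
Year 1: ⌊$328,378 × 150%/8⌋ = $61,570. Book value $266,808.
Year 2: ⌊$266,808 × 150%/8⌋ = $50,026. Book value $216,782.
Year 3: ⌊$216,782 × 150%/8⌋ = $40,646. Book value $176,136.
Year 4: ⌊$176,136 × 150%/8⌋ = $33,025. Book value $143,111.
Year 5: ⌊$143,111 × 150%/8⌋ = $26,833. Book value $116,278.
Year 6: ⌊$116,278 × 150%/8⌋ = $21,802. Book value $94,476.
Year 7: ⌊$94,476 × 150%/8⌋ = $17,714. Book value $76,762.
Accumulated through year 7 = $328,378 − $76,762 = $251,616.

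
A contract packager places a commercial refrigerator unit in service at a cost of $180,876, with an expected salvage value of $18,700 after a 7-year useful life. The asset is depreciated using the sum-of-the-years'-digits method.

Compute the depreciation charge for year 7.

Depreciable base = $180,876 − $18,700 = $162,176.
Sum of the years' digits = 7+6+5+4+3+2+1 = 28.
Year 1: $162,176 × 7/28 = $40,544. Book value $140,332.
Year 2: $162,176 × 6/28 = $34,752. Book value $105,580.
Year 3: $162,176 × 5/28 = $28,960. Book value $76,620.
Year 4: $162,176 × 4/28 = $23,168. Book value $53,452.
Year 5: $162,176 × 3/28 = $17,376. Book value $36,076.
Year 6: $162,176 × 2/28 = $11,584. Book value $24,492.
Year 7: $162,176 × 1/28 = $5,792. Book value $18,700.

$5,792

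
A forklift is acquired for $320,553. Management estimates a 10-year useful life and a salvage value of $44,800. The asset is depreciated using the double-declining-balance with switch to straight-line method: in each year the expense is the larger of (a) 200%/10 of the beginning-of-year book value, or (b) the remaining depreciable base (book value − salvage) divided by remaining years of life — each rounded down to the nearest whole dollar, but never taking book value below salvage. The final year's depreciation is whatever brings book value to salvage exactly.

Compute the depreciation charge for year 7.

$16,806

Depreciable base = $320,553 − $44,800 = $275,753.
Year 1: DB = ⌊$320,553 × 200%/10⌋ = $64,110; SL = ⌊$275,753/10⌋ = $27,575 → take DB $64,110. Book value $256,443.
Year 2: DB = ⌊$256,443 × 200%/10⌋ = $51,288; SL = ⌊$211,643/9⌋ = $23,515 → take DB $51,288. Book value $205,155.
Year 3: DB = ⌊$205,155 × 200%/10⌋ = $41,031; SL = ⌊$160,355/8⌋ = $20,044 → take DB $41,031. Book value $164,124.
Year 4: DB = ⌊$164,124 × 200%/10⌋ = $32,824; SL = ⌊$119,324/7⌋ = $17,046 → take DB $32,824. Book value $131,300.
Year 5: DB = ⌊$131,300 × 200%/10⌋ = $26,260; SL = ⌊$86,500/6⌋ = $14,416 → take DB $26,260. Book value $105,040.
Year 6: DB = ⌊$105,040 × 200%/10⌋ = $21,008; SL = ⌊$60,240/5⌋ = $12,048 → take DB $21,008. Book value $84,032.
Year 7: DB = ⌊$84,032 × 200%/10⌋ = $16,806; SL = ⌊$39,232/4⌋ = $9,808 → take DB $16,806. Book value $67,226.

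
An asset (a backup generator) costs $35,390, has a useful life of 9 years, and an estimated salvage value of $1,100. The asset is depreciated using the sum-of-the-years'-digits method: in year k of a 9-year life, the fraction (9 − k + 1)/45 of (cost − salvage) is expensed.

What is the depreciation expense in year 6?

Depreciable base = $35,390 − $1,100 = $34,290.
Sum of the years' digits = 9+8+7+6+5+4+3+2+1 = 45.
Year 1: $34,290 × 9/45 = $6,858. Book value $28,532.
Year 2: $34,290 × 8/45 = $6,096. Book value $22,436.
Year 3: $34,290 × 7/45 = $5,334. Book value $17,102.
Year 4: $34,290 × 6/45 = $4,572. Book value $12,530.
Year 5: $34,290 × 5/45 = $3,810. Book value $8,720.
Year 6: $34,290 × 4/45 = $3,048. Book value $5,672.

$3,048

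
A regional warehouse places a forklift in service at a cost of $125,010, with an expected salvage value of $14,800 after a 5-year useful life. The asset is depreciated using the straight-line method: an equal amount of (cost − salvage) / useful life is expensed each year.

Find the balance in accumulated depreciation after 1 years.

$22,042

Depreciable base = $125,010 − $14,800 = $110,210.
Annual expense = $110,210 / 5 = $22,042.
End of year 1: book value $102,968.
Accumulated through year 1 = $125,010 − $102,968 = $22,042.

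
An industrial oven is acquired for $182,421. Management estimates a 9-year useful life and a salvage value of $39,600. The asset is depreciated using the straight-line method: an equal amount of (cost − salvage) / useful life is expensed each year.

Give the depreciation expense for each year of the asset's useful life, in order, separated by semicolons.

$15,869; $15,869; $15,869; $15,869; $15,869; $15,869; $15,869; $15,869; $15,869

Depreciable base = $182,421 − $39,600 = $142,821.
Annual expense = $142,821 / 9 = $15,869.
End of year 1: book value $166,552.
End of year 2: book value $150,683.
End of year 3: book value $134,814.
End of year 4: book value $118,945.
End of year 5: book value $103,076.
End of year 6: book value $87,207.
End of year 7: book value $71,338.
End of year 8: book value $55,469.
End of year 9: book value $39,600.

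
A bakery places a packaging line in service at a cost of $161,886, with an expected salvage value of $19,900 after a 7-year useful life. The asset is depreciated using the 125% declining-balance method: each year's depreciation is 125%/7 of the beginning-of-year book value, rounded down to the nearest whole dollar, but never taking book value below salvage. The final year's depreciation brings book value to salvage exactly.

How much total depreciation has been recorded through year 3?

Depreciable base = $161,886 − $19,900 = $141,986.
Year 1: ⌊$161,886 × 125%/7⌋ = $28,908. Book value $132,978.
Year 2: ⌊$132,978 × 125%/7⌋ = $23,746. Book value $109,232.
Year 3: ⌊$109,232 × 125%/7⌋ = $19,505. Book value $89,727.
Accumulated through year 3 = $161,886 − $89,727 = $72,159.

$72,159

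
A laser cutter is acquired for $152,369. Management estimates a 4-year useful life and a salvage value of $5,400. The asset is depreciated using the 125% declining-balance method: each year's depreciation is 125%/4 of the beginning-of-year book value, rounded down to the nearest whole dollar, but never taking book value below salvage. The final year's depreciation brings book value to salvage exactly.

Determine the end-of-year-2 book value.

Depreciable base = $152,369 − $5,400 = $146,969.
Year 1: ⌊$152,369 × 125%/4⌋ = $47,615. Book value $104,754.
Year 2: ⌊$104,754 × 125%/4⌋ = $32,735. Book value $72,019.

$72,019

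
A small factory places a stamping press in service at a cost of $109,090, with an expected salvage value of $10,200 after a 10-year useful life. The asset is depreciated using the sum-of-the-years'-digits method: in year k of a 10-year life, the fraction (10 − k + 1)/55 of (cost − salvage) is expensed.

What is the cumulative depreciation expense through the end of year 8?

$93,496

Depreciable base = $109,090 − $10,200 = $98,890.
Sum of the years' digits = 10+9+8+7+6+5+4+3+2+1 = 55.
Year 1: $98,890 × 10/55 = $17,980. Book value $91,110.
Year 2: $98,890 × 9/55 = $16,182. Book value $74,928.
Year 3: $98,890 × 8/55 = $14,384. Book value $60,544.
Year 4: $98,890 × 7/55 = $12,586. Book value $47,958.
Year 5: $98,890 × 6/55 = $10,788. Book value $37,170.
Year 6: $98,890 × 5/55 = $8,990. Book value $28,180.
Year 7: $98,890 × 4/55 = $7,192. Book value $20,988.
Year 8: $98,890 × 3/55 = $5,394. Book value $15,594.
Accumulated through year 8 = $109,090 − $15,594 = $93,496.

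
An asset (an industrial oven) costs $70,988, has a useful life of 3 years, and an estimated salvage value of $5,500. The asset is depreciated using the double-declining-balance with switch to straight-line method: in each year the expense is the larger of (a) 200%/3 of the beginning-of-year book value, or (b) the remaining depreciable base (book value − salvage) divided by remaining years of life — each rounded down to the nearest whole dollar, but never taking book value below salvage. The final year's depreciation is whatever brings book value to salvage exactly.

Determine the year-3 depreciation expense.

Depreciable base = $70,988 − $5,500 = $65,488.
Year 1: DB = ⌊$70,988 × 200%/3⌋ = $47,325; SL = ⌊$65,488/3⌋ = $21,829 → take DB $47,325. Book value $23,663.
Year 2: DB = ⌊$23,663 × 200%/3⌋ = $15,775; SL = ⌊$18,163/2⌋ = $9,081 → take DB $15,775. Book value $7,888.
Year 3 (final): $7,888 − $5,500 = $2,388. Book value $5,500.

$2,388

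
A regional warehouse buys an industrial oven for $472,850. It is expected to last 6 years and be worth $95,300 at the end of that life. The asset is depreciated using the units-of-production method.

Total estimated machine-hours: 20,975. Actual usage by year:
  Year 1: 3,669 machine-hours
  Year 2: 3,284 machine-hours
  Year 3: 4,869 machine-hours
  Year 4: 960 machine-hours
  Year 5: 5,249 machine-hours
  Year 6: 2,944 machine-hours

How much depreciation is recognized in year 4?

Depreciable base = $472,850 − $95,300 = $377,550.
Rate = $377,550 / 20,975 machine-hours = $18 per machine-hour.
Year 1: 3,669 × $18 = $66,042. Book value $406,808.
Year 2: 3,284 × $18 = $59,112. Book value $347,696.
Year 3: 4,869 × $18 = $87,642. Book value $260,054.
Year 4: 960 × $18 = $17,280. Book value $242,774.

$17,280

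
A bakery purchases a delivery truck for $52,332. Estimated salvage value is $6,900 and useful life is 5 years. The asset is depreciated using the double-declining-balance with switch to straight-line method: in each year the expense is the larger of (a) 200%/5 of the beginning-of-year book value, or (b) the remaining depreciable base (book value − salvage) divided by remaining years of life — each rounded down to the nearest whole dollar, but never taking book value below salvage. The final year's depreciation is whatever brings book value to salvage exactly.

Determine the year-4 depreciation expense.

Depreciable base = $52,332 − $6,900 = $45,432.
Year 1: DB = ⌊$52,332 × 200%/5⌋ = $20,932; SL = ⌊$45,432/5⌋ = $9,086 → take DB $20,932. Book value $31,400.
Year 2: DB = ⌊$31,400 × 200%/5⌋ = $12,560; SL = ⌊$24,500/4⌋ = $6,125 → take DB $12,560. Book value $18,840.
Year 3: DB = ⌊$18,840 × 200%/5⌋ = $7,536; SL = ⌊$11,940/3⌋ = $3,980 → take DB $7,536. Book value $11,304.
Year 4: DB = ⌊$11,304 × 200%/5⌋ = $4,521; SL = ⌊$4,404/2⌋ = $2,202 → take DB $4,521, capped at $4,404. Book value $6,900.

$4,404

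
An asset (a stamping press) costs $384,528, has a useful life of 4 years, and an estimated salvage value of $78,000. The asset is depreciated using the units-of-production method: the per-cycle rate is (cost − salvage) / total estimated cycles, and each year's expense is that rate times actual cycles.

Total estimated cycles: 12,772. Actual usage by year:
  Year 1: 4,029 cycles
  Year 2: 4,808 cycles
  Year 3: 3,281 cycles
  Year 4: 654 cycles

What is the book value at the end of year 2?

Depreciable base = $384,528 − $78,000 = $306,528.
Rate = $306,528 / 12,772 cycles = $24 per cycle.
Year 1: 4,029 × $24 = $96,696. Book value $287,832.
Year 2: 4,808 × $24 = $115,392. Book value $172,440.

$172,440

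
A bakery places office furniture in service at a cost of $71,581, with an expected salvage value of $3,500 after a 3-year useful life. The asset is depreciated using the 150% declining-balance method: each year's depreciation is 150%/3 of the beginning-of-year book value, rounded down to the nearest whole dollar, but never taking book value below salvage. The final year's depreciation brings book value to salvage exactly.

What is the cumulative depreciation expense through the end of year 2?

$53,685

Depreciable base = $71,581 − $3,500 = $68,081.
Year 1: ⌊$71,581 × 150%/3⌋ = $35,790. Book value $35,791.
Year 2: ⌊$35,791 × 150%/3⌋ = $17,895. Book value $17,896.
Accumulated through year 2 = $71,581 − $17,896 = $53,685.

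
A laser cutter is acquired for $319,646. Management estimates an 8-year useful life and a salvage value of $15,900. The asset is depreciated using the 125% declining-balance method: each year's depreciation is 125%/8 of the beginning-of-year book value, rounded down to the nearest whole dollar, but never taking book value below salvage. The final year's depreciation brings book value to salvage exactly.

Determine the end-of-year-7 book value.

Depreciable base = $319,646 − $15,900 = $303,746.
Year 1: ⌊$319,646 × 125%/8⌋ = $49,944. Book value $269,702.
Year 2: ⌊$269,702 × 125%/8⌋ = $42,140. Book value $227,562.
Year 3: ⌊$227,562 × 125%/8⌋ = $35,556. Book value $192,006.
Year 4: ⌊$192,006 × 125%/8⌋ = $30,000. Book value $162,006.
Year 5: ⌊$162,006 × 125%/8⌋ = $25,313. Book value $136,693.
Year 6: ⌊$136,693 × 125%/8⌋ = $21,358. Book value $115,335.
Year 7: ⌊$115,335 × 125%/8⌋ = $18,021. Book value $97,314.

$97,314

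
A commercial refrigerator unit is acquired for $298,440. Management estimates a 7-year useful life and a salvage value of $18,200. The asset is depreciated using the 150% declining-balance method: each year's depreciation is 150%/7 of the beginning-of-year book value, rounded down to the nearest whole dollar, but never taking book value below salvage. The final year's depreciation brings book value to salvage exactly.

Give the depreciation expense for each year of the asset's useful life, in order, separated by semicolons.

$63,951; $50,247; $39,480; $31,020; $24,373; $19,150; $52,019

Depreciable base = $298,440 − $18,200 = $280,240.
Year 1: ⌊$298,440 × 150%/7⌋ = $63,951. Book value $234,489.
Year 2: ⌊$234,489 × 150%/7⌋ = $50,247. Book value $184,242.
Year 3: ⌊$184,242 × 150%/7⌋ = $39,480. Book value $144,762.
Year 4: ⌊$144,762 × 150%/7⌋ = $31,020. Book value $113,742.
Year 5: ⌊$113,742 × 150%/7⌋ = $24,373. Book value $89,369.
Year 6: ⌊$89,369 × 150%/7⌋ = $19,150. Book value $70,219.
Year 7 (final): $70,219 − $18,200 = $52,019. Book value $18,200.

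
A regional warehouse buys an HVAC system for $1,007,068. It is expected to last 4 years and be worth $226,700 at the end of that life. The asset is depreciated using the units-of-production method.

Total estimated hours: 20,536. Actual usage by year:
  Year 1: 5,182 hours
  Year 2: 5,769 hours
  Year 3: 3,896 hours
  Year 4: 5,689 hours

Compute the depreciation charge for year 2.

Depreciable base = $1,007,068 − $226,700 = $780,368.
Rate = $780,368 / 20,536 hours = $38 per hour.
Year 1: 5,182 × $38 = $196,916. Book value $810,152.
Year 2: 5,769 × $38 = $219,222. Book value $590,930.

$219,222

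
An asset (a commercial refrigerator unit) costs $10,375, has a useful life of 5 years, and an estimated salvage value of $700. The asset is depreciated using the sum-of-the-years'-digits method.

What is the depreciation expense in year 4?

$1,290

Depreciable base = $10,375 − $700 = $9,675.
Sum of the years' digits = 5+4+3+2+1 = 15.
Year 1: $9,675 × 5/15 = $3,225. Book value $7,150.
Year 2: $9,675 × 4/15 = $2,580. Book value $4,570.
Year 3: $9,675 × 3/15 = $1,935. Book value $2,635.
Year 4: $9,675 × 2/15 = $1,290. Book value $1,345.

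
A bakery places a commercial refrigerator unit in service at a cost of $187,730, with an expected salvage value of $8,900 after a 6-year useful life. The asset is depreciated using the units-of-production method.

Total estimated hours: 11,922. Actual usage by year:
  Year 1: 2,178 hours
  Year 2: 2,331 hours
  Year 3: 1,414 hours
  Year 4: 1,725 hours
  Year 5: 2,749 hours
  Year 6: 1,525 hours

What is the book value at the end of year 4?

$73,010

Depreciable base = $187,730 − $8,900 = $178,830.
Rate = $178,830 / 11,922 hours = $15 per hour.
Year 1: 2,178 × $15 = $32,670. Book value $155,060.
Year 2: 2,331 × $15 = $34,965. Book value $120,095.
Year 3: 1,414 × $15 = $21,210. Book value $98,885.
Year 4: 1,725 × $15 = $25,875. Book value $73,010.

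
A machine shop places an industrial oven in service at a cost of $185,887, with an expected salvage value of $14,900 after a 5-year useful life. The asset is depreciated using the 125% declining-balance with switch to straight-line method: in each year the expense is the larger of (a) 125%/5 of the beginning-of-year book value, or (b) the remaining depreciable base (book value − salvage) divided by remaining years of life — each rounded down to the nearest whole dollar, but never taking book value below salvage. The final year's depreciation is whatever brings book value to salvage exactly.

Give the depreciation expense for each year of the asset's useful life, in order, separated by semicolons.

$46,471; $34,854; $29,887; $29,887; $29,888

Depreciable base = $185,887 − $14,900 = $170,987.
Year 1: DB = ⌊$185,887 × 125%/5⌋ = $46,471; SL = ⌊$170,987/5⌋ = $34,197 → take DB $46,471. Book value $139,416.
Year 2: DB = ⌊$139,416 × 125%/5⌋ = $34,854; SL = ⌊$124,516/4⌋ = $31,129 → take DB $34,854. Book value $104,562.
Year 3: DB = ⌊$104,562 × 125%/5⌋ = $26,140; SL = ⌊$89,662/3⌋ = $29,887 → take SL $29,887. Book value $74,675.
Year 4: DB = ⌊$74,675 × 125%/5⌋ = $18,668; SL = ⌊$59,775/2⌋ = $29,887 → take SL $29,887. Book value $44,788.
Year 5 (final): $44,788 − $14,900 = $29,888. Book value $14,900.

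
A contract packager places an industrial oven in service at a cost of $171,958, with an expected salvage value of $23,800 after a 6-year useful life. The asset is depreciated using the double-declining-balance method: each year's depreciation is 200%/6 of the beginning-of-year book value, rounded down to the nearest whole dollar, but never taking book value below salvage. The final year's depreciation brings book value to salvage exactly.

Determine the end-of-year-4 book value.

$33,968

Depreciable base = $171,958 − $23,800 = $148,158.
Year 1: ⌊$171,958 × 200%/6⌋ = $57,319. Book value $114,639.
Year 2: ⌊$114,639 × 200%/6⌋ = $38,213. Book value $76,426.
Year 3: ⌊$76,426 × 200%/6⌋ = $25,475. Book value $50,951.
Year 4: ⌊$50,951 × 200%/6⌋ = $16,983. Book value $33,968.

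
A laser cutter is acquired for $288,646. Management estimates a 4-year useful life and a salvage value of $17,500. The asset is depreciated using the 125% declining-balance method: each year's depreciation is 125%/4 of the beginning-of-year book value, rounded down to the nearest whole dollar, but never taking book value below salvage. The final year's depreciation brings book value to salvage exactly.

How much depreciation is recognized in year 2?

$62,014

Depreciable base = $288,646 − $17,500 = $271,146.
Year 1: ⌊$288,646 × 125%/4⌋ = $90,201. Book value $198,445.
Year 2: ⌊$198,445 × 125%/4⌋ = $62,014. Book value $136,431.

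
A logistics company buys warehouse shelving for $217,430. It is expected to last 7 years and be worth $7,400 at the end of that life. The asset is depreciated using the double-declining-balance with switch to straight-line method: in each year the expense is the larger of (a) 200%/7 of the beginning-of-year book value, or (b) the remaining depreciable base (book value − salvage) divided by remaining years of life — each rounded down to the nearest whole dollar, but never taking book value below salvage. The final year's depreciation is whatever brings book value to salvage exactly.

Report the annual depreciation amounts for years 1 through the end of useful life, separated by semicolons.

Depreciable base = $217,430 − $7,400 = $210,030.
Year 1: DB = ⌊$217,430 × 200%/7⌋ = $62,122; SL = ⌊$210,030/7⌋ = $30,004 → take DB $62,122. Book value $155,308.
Year 2: DB = ⌊$155,308 × 200%/7⌋ = $44,373; SL = ⌊$147,908/6⌋ = $24,651 → take DB $44,373. Book value $110,935.
Year 3: DB = ⌊$110,935 × 200%/7⌋ = $31,695; SL = ⌊$103,535/5⌋ = $20,707 → take DB $31,695. Book value $79,240.
Year 4: DB = ⌊$79,240 × 200%/7⌋ = $22,640; SL = ⌊$71,840/4⌋ = $17,960 → take DB $22,640. Book value $56,600.
Year 5: DB = ⌊$56,600 × 200%/7⌋ = $16,171; SL = ⌊$49,200/3⌋ = $16,400 → take SL $16,400. Book value $40,200.
Year 6: DB = ⌊$40,200 × 200%/7⌋ = $11,485; SL = ⌊$32,800/2⌋ = $16,400 → take SL $16,400. Book value $23,800.
Year 7 (final): $23,800 − $7,400 = $16,400. Book value $7,400.

$62,122; $44,373; $31,695; $22,640; $16,400; $16,400; $16,400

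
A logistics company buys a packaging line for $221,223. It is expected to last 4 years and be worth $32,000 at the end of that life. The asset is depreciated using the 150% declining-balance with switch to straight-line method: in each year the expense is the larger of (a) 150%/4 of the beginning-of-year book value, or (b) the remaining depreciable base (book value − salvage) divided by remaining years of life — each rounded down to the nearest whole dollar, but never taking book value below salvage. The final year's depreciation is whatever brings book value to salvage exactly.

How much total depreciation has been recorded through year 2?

Depreciable base = $221,223 − $32,000 = $189,223.
Year 1: DB = ⌊$221,223 × 150%/4⌋ = $82,958; SL = ⌊$189,223/4⌋ = $47,305 → take DB $82,958. Book value $138,265.
Year 2: DB = ⌊$138,265 × 150%/4⌋ = $51,849; SL = ⌊$106,265/3⌋ = $35,421 → take DB $51,849. Book value $86,416.
Accumulated through year 2 = $221,223 − $86,416 = $134,807.

$134,807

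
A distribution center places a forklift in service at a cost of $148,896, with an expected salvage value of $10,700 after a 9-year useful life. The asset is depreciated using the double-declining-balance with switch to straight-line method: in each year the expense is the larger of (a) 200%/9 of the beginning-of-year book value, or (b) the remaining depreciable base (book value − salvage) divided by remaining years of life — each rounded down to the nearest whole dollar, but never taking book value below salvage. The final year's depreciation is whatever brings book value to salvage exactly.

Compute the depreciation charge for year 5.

$12,108

Depreciable base = $148,896 − $10,700 = $138,196.
Year 1: DB = ⌊$148,896 × 200%/9⌋ = $33,088; SL = ⌊$138,196/9⌋ = $15,355 → take DB $33,088. Book value $115,808.
Year 2: DB = ⌊$115,808 × 200%/9⌋ = $25,735; SL = ⌊$105,108/8⌋ = $13,138 → take DB $25,735. Book value $90,073.
Year 3: DB = ⌊$90,073 × 200%/9⌋ = $20,016; SL = ⌊$79,373/7⌋ = $11,339 → take DB $20,016. Book value $70,057.
Year 4: DB = ⌊$70,057 × 200%/9⌋ = $15,568; SL = ⌊$59,357/6⌋ = $9,892 → take DB $15,568. Book value $54,489.
Year 5: DB = ⌊$54,489 × 200%/9⌋ = $12,108; SL = ⌊$43,789/5⌋ = $8,757 → take DB $12,108. Book value $42,381.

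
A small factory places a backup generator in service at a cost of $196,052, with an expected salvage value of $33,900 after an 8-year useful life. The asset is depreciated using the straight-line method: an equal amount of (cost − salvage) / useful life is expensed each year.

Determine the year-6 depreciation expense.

Depreciable base = $196,052 − $33,900 = $162,152.
Annual expense = $162,152 / 8 = $20,269.

$20,269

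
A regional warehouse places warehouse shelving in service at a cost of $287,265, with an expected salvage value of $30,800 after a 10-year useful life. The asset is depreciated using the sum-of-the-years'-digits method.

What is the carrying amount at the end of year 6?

Depreciable base = $287,265 − $30,800 = $256,465.
Sum of the years' digits = 10+9+8+7+6+5+4+3+2+1 = 55.
Year 1: $256,465 × 10/55 = $46,630. Book value $240,635.
Year 2: $256,465 × 9/55 = $41,967. Book value $198,668.
Year 3: $256,465 × 8/55 = $37,304. Book value $161,364.
Year 4: $256,465 × 7/55 = $32,641. Book value $128,723.
Year 5: $256,465 × 6/55 = $27,978. Book value $100,745.
Year 6: $256,465 × 5/55 = $23,315. Book value $77,430.

$77,430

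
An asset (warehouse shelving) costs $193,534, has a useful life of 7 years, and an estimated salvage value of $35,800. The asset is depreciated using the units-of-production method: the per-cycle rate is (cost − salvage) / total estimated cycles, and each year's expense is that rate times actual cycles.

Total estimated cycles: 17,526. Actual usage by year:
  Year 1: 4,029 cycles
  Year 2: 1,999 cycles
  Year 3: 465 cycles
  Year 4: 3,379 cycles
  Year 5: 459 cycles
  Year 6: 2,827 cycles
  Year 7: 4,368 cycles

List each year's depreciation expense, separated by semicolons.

Depreciable base = $193,534 − $35,800 = $157,734.
Rate = $157,734 / 17,526 cycles = $9 per cycle.
Year 1: 4,029 × $9 = $36,261. Book value $157,273.
Year 2: 1,999 × $9 = $17,991. Book value $139,282.
Year 3: 465 × $9 = $4,185. Book value $135,097.
Year 4: 3,379 × $9 = $30,411. Book value $104,686.
Year 5: 459 × $9 = $4,131. Book value $100,555.
Year 6: 2,827 × $9 = $25,443. Book value $75,112.
Year 7: 4,368 × $9 = $39,312. Book value $35,800.

$36,261; $17,991; $4,185; $30,411; $4,131; $25,443; $39,312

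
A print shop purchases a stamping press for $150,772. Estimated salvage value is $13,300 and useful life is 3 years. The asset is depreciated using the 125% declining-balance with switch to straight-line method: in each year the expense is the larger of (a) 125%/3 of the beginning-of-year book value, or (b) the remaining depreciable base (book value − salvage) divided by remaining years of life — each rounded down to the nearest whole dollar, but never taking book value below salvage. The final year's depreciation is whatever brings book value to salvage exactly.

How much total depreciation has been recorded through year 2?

$100,146

Depreciable base = $150,772 − $13,300 = $137,472.
Year 1: DB = ⌊$150,772 × 125%/3⌋ = $62,821; SL = ⌊$137,472/3⌋ = $45,824 → take DB $62,821. Book value $87,951.
Year 2: DB = ⌊$87,951 × 125%/3⌋ = $36,646; SL = ⌊$74,651/2⌋ = $37,325 → take SL $37,325. Book value $50,626.
Accumulated through year 2 = $150,772 − $50,626 = $100,146.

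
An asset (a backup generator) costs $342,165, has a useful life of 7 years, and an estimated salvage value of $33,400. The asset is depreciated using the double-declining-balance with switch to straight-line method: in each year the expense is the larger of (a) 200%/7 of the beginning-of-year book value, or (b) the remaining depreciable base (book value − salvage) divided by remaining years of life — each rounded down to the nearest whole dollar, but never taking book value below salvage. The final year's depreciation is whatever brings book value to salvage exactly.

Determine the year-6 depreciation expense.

Depreciable base = $342,165 − $33,400 = $308,765.
Year 1: DB = ⌊$342,165 × 200%/7⌋ = $97,761; SL = ⌊$308,765/7⌋ = $44,109 → take DB $97,761. Book value $244,404.
Year 2: DB = ⌊$244,404 × 200%/7⌋ = $69,829; SL = ⌊$211,004/6⌋ = $35,167 → take DB $69,829. Book value $174,575.
Year 3: DB = ⌊$174,575 × 200%/7⌋ = $49,878; SL = ⌊$141,175/5⌋ = $28,235 → take DB $49,878. Book value $124,697.
Year 4: DB = ⌊$124,697 × 200%/7⌋ = $35,627; SL = ⌊$91,297/4⌋ = $22,824 → take DB $35,627. Book value $89,070.
Year 5: DB = ⌊$89,070 × 200%/7⌋ = $25,448; SL = ⌊$55,670/3⌋ = $18,556 → take DB $25,448. Book value $63,622.
Year 6: DB = ⌊$63,622 × 200%/7⌋ = $18,177; SL = ⌊$30,222/2⌋ = $15,111 → take DB $18,177. Book value $45,445.

$18,177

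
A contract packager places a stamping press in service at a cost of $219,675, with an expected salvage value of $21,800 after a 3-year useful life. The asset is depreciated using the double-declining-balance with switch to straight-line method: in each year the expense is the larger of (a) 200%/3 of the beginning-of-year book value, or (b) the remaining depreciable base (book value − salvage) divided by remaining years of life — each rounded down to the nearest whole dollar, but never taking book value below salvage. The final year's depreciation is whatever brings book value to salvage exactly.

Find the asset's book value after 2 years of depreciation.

$24,409

Depreciable base = $219,675 − $21,800 = $197,875.
Year 1: DB = ⌊$219,675 × 200%/3⌋ = $146,450; SL = ⌊$197,875/3⌋ = $65,958 → take DB $146,450. Book value $73,225.
Year 2: DB = ⌊$73,225 × 200%/3⌋ = $48,816; SL = ⌊$51,425/2⌋ = $25,712 → take DB $48,816. Book value $24,409.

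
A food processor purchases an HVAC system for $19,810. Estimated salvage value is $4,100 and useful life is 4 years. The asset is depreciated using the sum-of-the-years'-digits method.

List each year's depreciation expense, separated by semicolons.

Depreciable base = $19,810 − $4,100 = $15,710.
Sum of the years' digits = 4+3+2+1 = 10.
Year 1: $15,710 × 4/10 = $6,284. Book value $13,526.
Year 2: $15,710 × 3/10 = $4,713. Book value $8,813.
Year 3: $15,710 × 2/10 = $3,142. Book value $5,671.
Year 4: $15,710 × 1/10 = $1,571. Book value $4,100.

$6,284; $4,713; $3,142; $1,571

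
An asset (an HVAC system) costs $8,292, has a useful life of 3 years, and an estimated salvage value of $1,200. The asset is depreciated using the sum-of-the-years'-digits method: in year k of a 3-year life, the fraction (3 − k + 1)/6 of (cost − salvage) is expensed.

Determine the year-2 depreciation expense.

Depreciable base = $8,292 − $1,200 = $7,092.
Sum of the years' digits = 3+2+1 = 6.
Year 1: $7,092 × 3/6 = $3,546. Book value $4,746.
Year 2: $7,092 × 2/6 = $2,364. Book value $2,382.

$2,364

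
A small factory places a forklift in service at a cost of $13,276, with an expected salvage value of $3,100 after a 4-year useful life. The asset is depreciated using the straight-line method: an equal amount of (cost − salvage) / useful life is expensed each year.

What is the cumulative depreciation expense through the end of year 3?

Depreciable base = $13,276 − $3,100 = $10,176.
Annual expense = $10,176 / 4 = $2,544.
End of year 1: book value $10,732.
End of year 2: book value $8,188.
End of year 3: book value $5,644.
Accumulated through year 3 = $13,276 − $5,644 = $7,632.

$7,632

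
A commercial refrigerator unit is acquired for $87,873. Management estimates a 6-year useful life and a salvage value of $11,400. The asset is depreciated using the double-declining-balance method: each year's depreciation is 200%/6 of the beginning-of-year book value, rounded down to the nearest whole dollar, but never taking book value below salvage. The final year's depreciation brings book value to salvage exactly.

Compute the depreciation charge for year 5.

$5,786

Depreciable base = $87,873 − $11,400 = $76,473.
Year 1: ⌊$87,873 × 200%/6⌋ = $29,291. Book value $58,582.
Year 2: ⌊$58,582 × 200%/6⌋ = $19,527. Book value $39,055.
Year 3: ⌊$39,055 × 200%/6⌋ = $13,018. Book value $26,037.
Year 4: ⌊$26,037 × 200%/6⌋ = $8,679. Book value $17,358.
Year 5: ⌊$17,358 × 200%/6⌋ = $5,786. Book value $11,572.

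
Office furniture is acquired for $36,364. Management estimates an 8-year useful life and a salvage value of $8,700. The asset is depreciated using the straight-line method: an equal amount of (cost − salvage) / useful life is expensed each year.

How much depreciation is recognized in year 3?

Depreciable base = $36,364 − $8,700 = $27,664.
Annual expense = $27,664 / 8 = $3,458.

$3,458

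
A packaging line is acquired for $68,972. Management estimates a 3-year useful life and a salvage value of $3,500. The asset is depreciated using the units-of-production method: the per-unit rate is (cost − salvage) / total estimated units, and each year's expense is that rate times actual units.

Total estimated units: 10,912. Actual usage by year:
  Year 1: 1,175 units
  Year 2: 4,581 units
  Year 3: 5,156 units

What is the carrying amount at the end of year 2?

Depreciable base = $68,972 − $3,500 = $65,472.
Rate = $65,472 / 10,912 units = $6 per unit.
Year 1: 1,175 × $6 = $7,050. Book value $61,922.
Year 2: 4,581 × $6 = $27,486. Book value $34,436.

$34,436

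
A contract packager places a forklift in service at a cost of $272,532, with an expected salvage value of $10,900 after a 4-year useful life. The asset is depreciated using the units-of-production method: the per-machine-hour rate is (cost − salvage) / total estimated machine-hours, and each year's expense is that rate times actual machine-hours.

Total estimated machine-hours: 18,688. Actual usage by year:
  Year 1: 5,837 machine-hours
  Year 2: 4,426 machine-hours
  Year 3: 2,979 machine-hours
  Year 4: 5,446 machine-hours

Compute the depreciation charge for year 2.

$61,964

Depreciable base = $272,532 − $10,900 = $261,632.
Rate = $261,632 / 18,688 machine-hours = $14 per machine-hour.
Year 1: 5,837 × $14 = $81,718. Book value $190,814.
Year 2: 4,426 × $14 = $61,964. Book value $128,850.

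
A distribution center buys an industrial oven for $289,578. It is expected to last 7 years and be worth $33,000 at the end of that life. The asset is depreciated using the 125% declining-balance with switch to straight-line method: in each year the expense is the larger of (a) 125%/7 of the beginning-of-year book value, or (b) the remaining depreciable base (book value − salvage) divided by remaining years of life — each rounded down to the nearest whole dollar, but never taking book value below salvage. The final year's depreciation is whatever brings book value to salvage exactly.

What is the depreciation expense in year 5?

Depreciable base = $289,578 − $33,000 = $256,578.
Year 1: DB = ⌊$289,578 × 125%/7⌋ = $51,710; SL = ⌊$256,578/7⌋ = $36,654 → take DB $51,710. Book value $237,868.
Year 2: DB = ⌊$237,868 × 125%/7⌋ = $42,476; SL = ⌊$204,868/6⌋ = $34,144 → take DB $42,476. Book value $195,392.
Year 3: DB = ⌊$195,392 × 125%/7⌋ = $34,891; SL = ⌊$162,392/5⌋ = $32,478 → take DB $34,891. Book value $160,501.
Year 4: DB = ⌊$160,501 × 125%/7⌋ = $28,660; SL = ⌊$127,501/4⌋ = $31,875 → take SL $31,875. Book value $128,626.
Year 5: DB = ⌊$128,626 × 125%/7⌋ = $22,968; SL = ⌊$95,626/3⌋ = $31,875 → take SL $31,875. Book value $96,751.

$31,875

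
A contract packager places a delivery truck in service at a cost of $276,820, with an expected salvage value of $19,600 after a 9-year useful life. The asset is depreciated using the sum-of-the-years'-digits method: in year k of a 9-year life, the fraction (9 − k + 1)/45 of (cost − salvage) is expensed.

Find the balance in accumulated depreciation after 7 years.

$240,072

Depreciable base = $276,820 − $19,600 = $257,220.
Sum of the years' digits = 9+8+7+6+5+4+3+2+1 = 45.
Year 1: $257,220 × 9/45 = $51,444. Book value $225,376.
Year 2: $257,220 × 8/45 = $45,728. Book value $179,648.
Year 3: $257,220 × 7/45 = $40,012. Book value $139,636.
Year 4: $257,220 × 6/45 = $34,296. Book value $105,340.
Year 5: $257,220 × 5/45 = $28,580. Book value $76,760.
Year 6: $257,220 × 4/45 = $22,864. Book value $53,896.
Year 7: $257,220 × 3/45 = $17,148. Book value $36,748.
Accumulated through year 7 = $276,820 − $36,748 = $240,072.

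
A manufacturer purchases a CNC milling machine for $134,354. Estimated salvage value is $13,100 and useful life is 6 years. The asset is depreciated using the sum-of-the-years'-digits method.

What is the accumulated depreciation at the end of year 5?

$115,480

Depreciable base = $134,354 − $13,100 = $121,254.
Sum of the years' digits = 6+5+4+3+2+1 = 21.
Year 1: $121,254 × 6/21 = $34,644. Book value $99,710.
Year 2: $121,254 × 5/21 = $28,870. Book value $70,840.
Year 3: $121,254 × 4/21 = $23,096. Book value $47,744.
Year 4: $121,254 × 3/21 = $17,322. Book value $30,422.
Year 5: $121,254 × 2/21 = $11,548. Book value $18,874.
Accumulated through year 5 = $134,354 − $18,874 = $115,480.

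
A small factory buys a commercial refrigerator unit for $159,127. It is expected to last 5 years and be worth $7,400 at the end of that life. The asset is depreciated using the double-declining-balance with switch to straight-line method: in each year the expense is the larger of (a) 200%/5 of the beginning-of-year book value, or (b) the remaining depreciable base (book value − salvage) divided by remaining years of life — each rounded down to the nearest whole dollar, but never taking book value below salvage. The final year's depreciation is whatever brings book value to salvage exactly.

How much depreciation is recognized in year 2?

$38,190

Depreciable base = $159,127 − $7,400 = $151,727.
Year 1: DB = ⌊$159,127 × 200%/5⌋ = $63,650; SL = ⌊$151,727/5⌋ = $30,345 → take DB $63,650. Book value $95,477.
Year 2: DB = ⌊$95,477 × 200%/5⌋ = $38,190; SL = ⌊$88,077/4⌋ = $22,019 → take DB $38,190. Book value $57,287.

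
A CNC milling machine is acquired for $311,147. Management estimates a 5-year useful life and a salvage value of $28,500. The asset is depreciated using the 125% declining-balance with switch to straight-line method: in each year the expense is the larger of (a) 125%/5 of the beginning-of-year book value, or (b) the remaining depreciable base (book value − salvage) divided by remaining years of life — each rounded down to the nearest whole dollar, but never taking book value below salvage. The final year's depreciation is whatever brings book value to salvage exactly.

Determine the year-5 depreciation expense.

$48,841

Depreciable base = $311,147 − $28,500 = $282,647.
Year 1: DB = ⌊$311,147 × 125%/5⌋ = $77,786; SL = ⌊$282,647/5⌋ = $56,529 → take DB $77,786. Book value $233,361.
Year 2: DB = ⌊$233,361 × 125%/5⌋ = $58,340; SL = ⌊$204,861/4⌋ = $51,215 → take DB $58,340. Book value $175,021.
Year 3: DB = ⌊$175,021 × 125%/5⌋ = $43,755; SL = ⌊$146,521/3⌋ = $48,840 → take SL $48,840. Book value $126,181.
Year 4: DB = ⌊$126,181 × 125%/5⌋ = $31,545; SL = ⌊$97,681/2⌋ = $48,840 → take SL $48,840. Book value $77,341.
Year 5 (final): $77,341 − $28,500 = $48,841. Book value $28,500.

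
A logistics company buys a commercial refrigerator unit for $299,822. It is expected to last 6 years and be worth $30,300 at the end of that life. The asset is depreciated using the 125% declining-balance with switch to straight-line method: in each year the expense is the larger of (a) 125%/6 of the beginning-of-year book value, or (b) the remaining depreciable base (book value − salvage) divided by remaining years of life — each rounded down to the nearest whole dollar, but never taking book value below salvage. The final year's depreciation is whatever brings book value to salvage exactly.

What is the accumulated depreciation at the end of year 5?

$230,119

Depreciable base = $299,822 − $30,300 = $269,522.
Year 1: DB = ⌊$299,822 × 125%/6⌋ = $62,462; SL = ⌊$269,522/6⌋ = $44,920 → take DB $62,462. Book value $237,360.
Year 2: DB = ⌊$237,360 × 125%/6⌋ = $49,450; SL = ⌊$207,060/5⌋ = $41,412 → take DB $49,450. Book value $187,910.
Year 3: DB = ⌊$187,910 × 125%/6⌋ = $39,147; SL = ⌊$157,610/4⌋ = $39,402 → take SL $39,402. Book value $148,508.
Year 4: DB = ⌊$148,508 × 125%/6⌋ = $30,939; SL = ⌊$118,208/3⌋ = $39,402 → take SL $39,402. Book value $109,106.
Year 5: DB = ⌊$109,106 × 125%/6⌋ = $22,730; SL = ⌊$78,806/2⌋ = $39,403 → take SL $39,403. Book value $69,703.
Accumulated through year 5 = $299,822 − $69,703 = $230,119.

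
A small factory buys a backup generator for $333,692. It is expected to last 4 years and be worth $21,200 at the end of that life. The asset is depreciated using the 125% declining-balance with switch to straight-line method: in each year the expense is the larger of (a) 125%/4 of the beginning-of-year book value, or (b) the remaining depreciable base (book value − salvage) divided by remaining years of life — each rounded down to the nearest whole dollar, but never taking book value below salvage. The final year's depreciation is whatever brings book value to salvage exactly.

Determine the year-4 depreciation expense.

Depreciable base = $333,692 − $21,200 = $312,492.
Year 1: DB = ⌊$333,692 × 125%/4⌋ = $104,278; SL = ⌊$312,492/4⌋ = $78,123 → take DB $104,278. Book value $229,414.
Year 2: DB = ⌊$229,414 × 125%/4⌋ = $71,691; SL = ⌊$208,214/3⌋ = $69,404 → take DB $71,691. Book value $157,723.
Year 3: DB = ⌊$157,723 × 125%/4⌋ = $49,288; SL = ⌊$136,523/2⌋ = $68,261 → take SL $68,261. Book value $89,462.
Year 4 (final): $89,462 − $21,200 = $68,262. Book value $21,200.

$68,262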